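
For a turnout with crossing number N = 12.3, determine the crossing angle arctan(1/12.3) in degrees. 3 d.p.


1/N = 1/12.3 = 0.081301
angle = arctan(0.081301) = 0.081122 rad
angle = 0.081122 * 180/pi = 4.648 degrees

4.648


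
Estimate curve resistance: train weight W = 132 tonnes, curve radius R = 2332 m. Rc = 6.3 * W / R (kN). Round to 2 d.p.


Rc = 6.3 * W / R
Rc = 6.3 * 132 / 2332
Rc = 831.6 / 2332
Rc = 0.36 kN

0.36


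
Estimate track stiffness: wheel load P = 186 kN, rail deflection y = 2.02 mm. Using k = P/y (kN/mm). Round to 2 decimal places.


Track stiffness k = P / y
k = 186 / 2.02
k = 92.08 kN/mm

92.08


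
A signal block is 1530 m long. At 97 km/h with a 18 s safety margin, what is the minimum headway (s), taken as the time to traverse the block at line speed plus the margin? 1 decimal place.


V = 97 / 3.6 = 26.9444 m/s
Block traversal time = 1530 / 26.9444 = 56.7835 s
Headway = 56.7835 + 18
Headway = 74.8 s

74.8


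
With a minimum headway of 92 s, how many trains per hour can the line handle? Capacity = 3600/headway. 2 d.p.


Capacity = 3600 / headway
Capacity = 3600 / 92
Capacity = 39.13 trains/hour

39.13


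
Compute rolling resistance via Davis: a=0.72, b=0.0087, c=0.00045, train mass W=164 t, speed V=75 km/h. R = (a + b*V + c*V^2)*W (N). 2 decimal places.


b*V = 0.0087 * 75 = 0.6525
c*V^2 = 0.00045 * 5625 = 2.53125
R_per_t = 0.72 + 0.6525 + 2.53125 = 3.90375 N/t
R_total = 3.90375 * 164 = 640.22 N

640.22


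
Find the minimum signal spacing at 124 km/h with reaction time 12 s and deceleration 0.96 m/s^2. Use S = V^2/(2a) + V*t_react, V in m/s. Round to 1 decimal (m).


V = 124 / 3.6 = 34.4444 m/s
Braking distance = 34.4444^2 / (2*0.96) = 617.927 m
Sighting distance = 34.4444 * 12 = 413.3333 m
S = 617.927 + 413.3333 = 1031.3 m

1031.3


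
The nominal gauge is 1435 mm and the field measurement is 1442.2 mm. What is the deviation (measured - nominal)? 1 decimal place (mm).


Deviation = measured - nominal
Deviation = 1442.2 - 1435
Deviation = 7.2 mm

7.2


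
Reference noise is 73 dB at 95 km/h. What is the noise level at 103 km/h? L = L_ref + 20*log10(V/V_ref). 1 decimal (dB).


V/V_ref = 103 / 95 = 1.084211
log10(1.084211) = 0.035114
20 * 0.035114 = 0.7023
L = 73 + 0.7023 = 73.7 dB

73.7


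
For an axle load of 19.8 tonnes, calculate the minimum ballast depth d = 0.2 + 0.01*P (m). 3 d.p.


d = 0.2 + 0.01 * 19.8
d = 0.2 + 0.198
d = 0.398 m

0.398


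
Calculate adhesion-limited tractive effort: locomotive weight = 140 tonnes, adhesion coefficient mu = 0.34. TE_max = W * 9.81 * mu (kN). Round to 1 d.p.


TE_max = W * g * mu
TE_max = 140 * 9.81 * 0.34
TE_max = 1373.4 * 0.34
TE_max = 467.0 kN

467.0


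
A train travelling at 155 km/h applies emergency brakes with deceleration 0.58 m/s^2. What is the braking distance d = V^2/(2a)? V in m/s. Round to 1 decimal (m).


Convert speed: V = 155 / 3.6 = 43.0556 m/s
V^2 = 1853.7809
d = 1853.7809 / (2 * 0.58)
d = 1853.7809 / 1.16
d = 1598.1 m

1598.1


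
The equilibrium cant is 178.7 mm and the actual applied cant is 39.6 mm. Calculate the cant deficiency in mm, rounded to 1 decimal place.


Cant deficiency = equilibrium cant - actual cant
CD = 178.7 - 39.6
CD = 139.1 mm

139.1


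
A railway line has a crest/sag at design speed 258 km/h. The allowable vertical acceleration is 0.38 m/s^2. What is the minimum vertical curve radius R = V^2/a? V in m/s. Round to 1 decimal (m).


Convert speed: V = 258 / 3.6 = 71.6667 m/s
V^2 = 5136.1111 m^2/s^2
R_v = 5136.1111 / 0.38
R_v = 13516.1 m

13516.1


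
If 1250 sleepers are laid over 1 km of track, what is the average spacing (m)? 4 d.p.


Spacing = 1000 m / number of sleepers
Spacing = 1000 / 1250
Spacing = 0.8000 m

0.8000


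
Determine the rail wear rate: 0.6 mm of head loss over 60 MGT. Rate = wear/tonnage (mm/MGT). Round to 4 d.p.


Wear rate = total wear / cumulative tonnage
Rate = 0.6 / 60
Rate = 0.0100 mm/MGT

0.0100


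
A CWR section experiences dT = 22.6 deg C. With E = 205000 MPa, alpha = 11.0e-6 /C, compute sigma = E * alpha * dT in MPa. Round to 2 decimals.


sigma = E * alpha * dT
sigma = 205000 * 11.0e-6 * 22.6
sigma = 2.255 * 22.6
sigma = 50.96 MPa

50.96


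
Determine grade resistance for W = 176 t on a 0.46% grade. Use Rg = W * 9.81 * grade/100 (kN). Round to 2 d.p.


Rg = W * 9.81 * grade / 100
Rg = 176 * 9.81 * 0.46 / 100
Rg = 1726.56 * 0.0046
Rg = 7.94 kN

7.94


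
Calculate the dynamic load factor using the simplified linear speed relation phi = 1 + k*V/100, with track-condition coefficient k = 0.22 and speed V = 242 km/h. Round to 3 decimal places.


phi = 1 + k * V / 100
phi = 1 + 0.22 * 242 / 100
phi = 1 + 0.5324
phi = 1.532

1.532


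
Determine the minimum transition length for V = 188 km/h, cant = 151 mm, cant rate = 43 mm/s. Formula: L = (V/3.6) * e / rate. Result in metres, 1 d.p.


Convert speed: V = 188 / 3.6 = 52.2222 m/s
L = 52.2222 * 151 / 43
L = 7885.5556 / 43
L = 183.4 m

183.4


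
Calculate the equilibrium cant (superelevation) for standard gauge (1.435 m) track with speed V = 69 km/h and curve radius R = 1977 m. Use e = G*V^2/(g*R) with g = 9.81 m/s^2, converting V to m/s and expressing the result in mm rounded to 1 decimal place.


Convert speed: V = 69 / 3.6 = 19.1667 m/s
Apply formula: e = 1.435 * 19.1667^2 / (9.81 * 1977)
e = 1.435 * 367.3611 / 19394.37
e = 0.027181 m = 27.2 mm

27.2


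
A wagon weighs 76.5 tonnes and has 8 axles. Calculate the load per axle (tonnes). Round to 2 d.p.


Load per axle = total weight / number of axles
Load = 76.5 / 8
Load = 9.56 tonnes

9.56


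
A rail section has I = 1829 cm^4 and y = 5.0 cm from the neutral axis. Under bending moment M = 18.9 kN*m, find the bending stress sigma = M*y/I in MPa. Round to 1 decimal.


Convert units:
M = 18.9 kN*m = 18900000 N*mm
y = 5.0 cm = 50 mm
I = 1829 cm^4 = 18290000 mm^4
sigma = 18900000 * 50 / 18290000
sigma = 51.7 MPa

51.7


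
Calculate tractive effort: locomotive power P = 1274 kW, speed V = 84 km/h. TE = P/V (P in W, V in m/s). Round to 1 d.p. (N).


Convert: P = 1274 kW = 1274000 W
V = 84 / 3.6 = 23.3333 m/s
TE = 1274000 / 23.3333
TE = 54600.0 N

54600.0


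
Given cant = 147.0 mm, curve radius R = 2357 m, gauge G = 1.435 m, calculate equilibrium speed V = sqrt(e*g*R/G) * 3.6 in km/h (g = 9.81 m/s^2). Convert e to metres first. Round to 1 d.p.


Convert cant: e = 147.0 mm = 0.1470 m
V_ms = sqrt(0.1470 * 9.81 * 2357 / 1.435)
V_ms = sqrt(2368.612537) = 48.6684 m/s
V = 48.6684 * 3.6 = 175.2 km/h

175.2


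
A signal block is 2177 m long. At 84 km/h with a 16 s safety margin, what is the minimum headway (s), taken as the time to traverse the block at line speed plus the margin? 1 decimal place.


V = 84 / 3.6 = 23.3333 m/s
Block traversal time = 2177 / 23.3333 = 93.3 s
Headway = 93.3 + 16
Headway = 109.3 s

109.3


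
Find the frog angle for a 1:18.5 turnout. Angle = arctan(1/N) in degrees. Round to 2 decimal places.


1/N = 1/18.5 = 0.054054
angle = arctan(0.054054) = 0.054002 rad
angle = 0.054002 * 180/pi = 3.09 degrees

3.09


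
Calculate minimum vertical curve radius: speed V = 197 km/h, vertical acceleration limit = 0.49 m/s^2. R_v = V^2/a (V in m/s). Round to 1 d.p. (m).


Convert speed: V = 197 / 3.6 = 54.7222 m/s
V^2 = 2994.5216 m^2/s^2
R_v = 2994.5216 / 0.49
R_v = 6111.3 m

6111.3


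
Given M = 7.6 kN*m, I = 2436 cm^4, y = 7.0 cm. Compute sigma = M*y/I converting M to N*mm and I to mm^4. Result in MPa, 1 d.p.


Convert units:
M = 7.6 kN*m = 7600000 N*mm
y = 7.0 cm = 70 mm
I = 2436 cm^4 = 24360000 mm^4
sigma = 7600000 * 70 / 24360000
sigma = 21.8 MPa

21.8


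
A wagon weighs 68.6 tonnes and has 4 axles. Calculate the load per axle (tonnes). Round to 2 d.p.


Load per axle = total weight / number of axles
Load = 68.6 / 4
Load = 17.15 tonnes

17.15


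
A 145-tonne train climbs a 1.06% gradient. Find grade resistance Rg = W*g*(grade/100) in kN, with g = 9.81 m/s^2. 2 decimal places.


Rg = W * 9.81 * grade / 100
Rg = 145 * 9.81 * 1.06 / 100
Rg = 1422.45 * 0.0106
Rg = 15.08 kN

15.08


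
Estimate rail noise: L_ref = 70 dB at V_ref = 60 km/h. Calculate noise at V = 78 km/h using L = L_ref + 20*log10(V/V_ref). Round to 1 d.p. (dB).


V/V_ref = 78 / 60 = 1.3
log10(1.3) = 0.113943
20 * 0.113943 = 2.2789
L = 70 + 2.2789 = 72.3 dB

72.3


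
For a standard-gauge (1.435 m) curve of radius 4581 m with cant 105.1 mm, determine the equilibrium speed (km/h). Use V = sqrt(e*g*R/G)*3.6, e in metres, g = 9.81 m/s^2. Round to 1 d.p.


Convert cant: e = 105.1 mm = 0.1051 m
V_ms = sqrt(0.1051 * 9.81 * 4581 / 1.435)
V_ms = sqrt(3291.395826) = 57.3707 m/s
V = 57.3707 * 3.6 = 206.5 km/h

206.5


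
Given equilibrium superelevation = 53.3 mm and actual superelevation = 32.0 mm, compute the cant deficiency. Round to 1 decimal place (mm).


Cant deficiency = equilibrium cant - actual cant
CD = 53.3 - 32.0
CD = 21.3 mm

21.3


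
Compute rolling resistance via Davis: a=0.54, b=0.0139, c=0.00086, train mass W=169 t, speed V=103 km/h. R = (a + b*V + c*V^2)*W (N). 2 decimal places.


b*V = 0.0139 * 103 = 1.4317
c*V^2 = 0.00086 * 10609 = 9.12374
R_per_t = 0.54 + 1.4317 + 9.12374 = 11.09544 N/t
R_total = 11.09544 * 169 = 1875.13 N

1875.13


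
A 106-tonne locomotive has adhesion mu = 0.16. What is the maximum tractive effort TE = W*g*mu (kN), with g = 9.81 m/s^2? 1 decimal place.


TE_max = W * g * mu
TE_max = 106 * 9.81 * 0.16
TE_max = 1039.86 * 0.16
TE_max = 166.4 kN

166.4


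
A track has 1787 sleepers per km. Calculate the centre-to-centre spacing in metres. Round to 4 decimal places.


Spacing = 1000 m / number of sleepers
Spacing = 1000 / 1787
Spacing = 0.5596 m

0.5596


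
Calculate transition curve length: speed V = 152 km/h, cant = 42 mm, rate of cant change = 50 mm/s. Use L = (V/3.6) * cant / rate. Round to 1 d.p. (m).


Convert speed: V = 152 / 3.6 = 42.2222 m/s
L = 42.2222 * 42 / 50
L = 1773.3333 / 50
L = 35.5 m

35.5


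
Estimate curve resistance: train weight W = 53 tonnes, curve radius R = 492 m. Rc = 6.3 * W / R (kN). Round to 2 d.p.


Rc = 6.3 * W / R
Rc = 6.3 * 53 / 492
Rc = 333.9 / 492
Rc = 0.68 kN

0.68


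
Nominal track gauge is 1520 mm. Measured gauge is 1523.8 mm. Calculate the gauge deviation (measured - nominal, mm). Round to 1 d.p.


Deviation = measured - nominal
Deviation = 1523.8 - 1520
Deviation = 3.8 mm

3.8


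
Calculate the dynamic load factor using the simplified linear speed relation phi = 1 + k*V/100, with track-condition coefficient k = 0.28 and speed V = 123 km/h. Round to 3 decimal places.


phi = 1 + k * V / 100
phi = 1 + 0.28 * 123 / 100
phi = 1 + 0.3444
phi = 1.344

1.344


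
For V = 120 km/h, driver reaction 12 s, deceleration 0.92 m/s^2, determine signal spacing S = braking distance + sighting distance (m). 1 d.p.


V = 120 / 3.6 = 33.3333 m/s
Braking distance = 33.3333^2 / (2*0.92) = 603.8647 m
Sighting distance = 33.3333 * 12 = 400.0 m
S = 603.8647 + 400.0 = 1003.9 m

1003.9


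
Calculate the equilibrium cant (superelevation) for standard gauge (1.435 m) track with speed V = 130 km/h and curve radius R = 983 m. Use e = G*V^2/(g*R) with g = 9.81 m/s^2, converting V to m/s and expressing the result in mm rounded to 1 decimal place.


Convert speed: V = 130 / 3.6 = 36.1111 m/s
Apply formula: e = 1.435 * 36.1111^2 / (9.81 * 983)
e = 1.435 * 1304.0123 / 9643.23
e = 0.194049 m = 194.0 mm

194.0


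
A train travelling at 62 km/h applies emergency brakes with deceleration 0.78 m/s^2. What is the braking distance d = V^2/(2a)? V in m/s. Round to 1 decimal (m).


Convert speed: V = 62 / 3.6 = 17.2222 m/s
V^2 = 296.6049
d = 296.6049 / (2 * 0.78)
d = 296.6049 / 1.56
d = 190.1 m

190.1


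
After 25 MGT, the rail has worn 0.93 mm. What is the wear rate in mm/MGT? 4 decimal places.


Wear rate = total wear / cumulative tonnage
Rate = 0.93 / 25
Rate = 0.0372 mm/MGT

0.0372


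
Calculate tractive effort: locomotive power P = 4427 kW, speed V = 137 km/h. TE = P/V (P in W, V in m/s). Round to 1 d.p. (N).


Convert: P = 4427 kW = 4427000 W
V = 137 / 3.6 = 38.0556 m/s
TE = 4427000 / 38.0556
TE = 116329.9 N

116329.9


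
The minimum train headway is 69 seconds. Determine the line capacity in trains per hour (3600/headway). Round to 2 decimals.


Capacity = 3600 / headway
Capacity = 3600 / 69
Capacity = 52.17 trains/hour

52.17


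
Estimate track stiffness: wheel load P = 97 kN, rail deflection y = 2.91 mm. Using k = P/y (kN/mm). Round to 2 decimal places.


Track stiffness k = P / y
k = 97 / 2.91
k = 33.33 kN/mm

33.33


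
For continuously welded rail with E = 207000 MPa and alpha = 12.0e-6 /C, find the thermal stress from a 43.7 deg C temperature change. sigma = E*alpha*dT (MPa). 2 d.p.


sigma = E * alpha * dT
sigma = 207000 * 12.0e-6 * 43.7
sigma = 2.484 * 43.7
sigma = 108.55 MPa

108.55


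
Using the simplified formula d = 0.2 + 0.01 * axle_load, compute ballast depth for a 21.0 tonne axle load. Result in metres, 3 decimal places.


d = 0.2 + 0.01 * 21.0
d = 0.2 + 0.21
d = 0.410 m

0.410


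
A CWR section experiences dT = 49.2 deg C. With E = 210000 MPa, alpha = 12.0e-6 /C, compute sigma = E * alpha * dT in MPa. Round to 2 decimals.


sigma = E * alpha * dT
sigma = 210000 * 12.0e-6 * 49.2
sigma = 2.52 * 49.2
sigma = 123.98 MPa

123.98


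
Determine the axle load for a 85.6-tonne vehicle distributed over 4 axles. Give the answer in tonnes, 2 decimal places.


Load per axle = total weight / number of axles
Load = 85.6 / 4
Load = 21.40 tonnes

21.40


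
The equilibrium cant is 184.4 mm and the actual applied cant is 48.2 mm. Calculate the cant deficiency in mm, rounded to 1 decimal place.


Cant deficiency = equilibrium cant - actual cant
CD = 184.4 - 48.2
CD = 136.2 mm

136.2


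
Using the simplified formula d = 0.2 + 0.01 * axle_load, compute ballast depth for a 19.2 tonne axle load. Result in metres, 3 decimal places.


d = 0.2 + 0.01 * 19.2
d = 0.2 + 0.192
d = 0.392 m

0.392


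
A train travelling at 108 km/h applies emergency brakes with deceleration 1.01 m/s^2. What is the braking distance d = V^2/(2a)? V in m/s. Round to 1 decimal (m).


Convert speed: V = 108 / 3.6 = 30.0 m/s
V^2 = 900.0
d = 900.0 / (2 * 1.01)
d = 900.0 / 2.02
d = 445.5 m

445.5


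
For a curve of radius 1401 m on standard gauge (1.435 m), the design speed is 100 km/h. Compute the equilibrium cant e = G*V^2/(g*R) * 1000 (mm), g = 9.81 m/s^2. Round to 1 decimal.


Convert speed: V = 100 / 3.6 = 27.7778 m/s
Apply formula: e = 1.435 * 27.7778^2 / (9.81 * 1401)
e = 1.435 * 771.6049 / 13743.81
e = 0.080564 m = 80.6 mm

80.6


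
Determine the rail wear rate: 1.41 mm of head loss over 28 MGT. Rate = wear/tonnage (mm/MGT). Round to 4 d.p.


Wear rate = total wear / cumulative tonnage
Rate = 1.41 / 28
Rate = 0.0504 mm/MGT

0.0504


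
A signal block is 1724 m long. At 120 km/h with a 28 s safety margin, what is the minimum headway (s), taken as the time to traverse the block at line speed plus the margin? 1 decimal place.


V = 120 / 3.6 = 33.3333 m/s
Block traversal time = 1724 / 33.3333 = 51.72 s
Headway = 51.72 + 28
Headway = 79.7 s

79.7


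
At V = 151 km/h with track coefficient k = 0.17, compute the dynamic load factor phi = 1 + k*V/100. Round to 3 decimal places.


phi = 1 + k * V / 100
phi = 1 + 0.17 * 151 / 100
phi = 1 + 0.2567
phi = 1.257

1.257


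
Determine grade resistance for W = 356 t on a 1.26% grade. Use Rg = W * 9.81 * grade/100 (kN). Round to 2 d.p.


Rg = W * 9.81 * grade / 100
Rg = 356 * 9.81 * 1.26 / 100
Rg = 3492.36 * 0.0126
Rg = 44.00 kN

44.00


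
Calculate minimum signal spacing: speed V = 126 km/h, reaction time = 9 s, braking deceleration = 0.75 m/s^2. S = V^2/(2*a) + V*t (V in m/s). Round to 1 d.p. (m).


V = 126 / 3.6 = 35.0 m/s
Braking distance = 35.0^2 / (2*0.75) = 816.6667 m
Sighting distance = 35.0 * 9 = 315.0 m
S = 816.6667 + 315.0 = 1131.7 m

1131.7


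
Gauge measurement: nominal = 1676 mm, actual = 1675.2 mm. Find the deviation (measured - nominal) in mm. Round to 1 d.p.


Deviation = measured - nominal
Deviation = 1675.2 - 1676
Deviation = -0.8 mm

-0.8


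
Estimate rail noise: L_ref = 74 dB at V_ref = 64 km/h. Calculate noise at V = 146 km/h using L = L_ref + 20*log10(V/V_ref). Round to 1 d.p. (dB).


V/V_ref = 146 / 64 = 2.28125
log10(2.28125) = 0.358173
20 * 0.358173 = 7.1635
L = 74 + 7.1635 = 81.2 dB

81.2


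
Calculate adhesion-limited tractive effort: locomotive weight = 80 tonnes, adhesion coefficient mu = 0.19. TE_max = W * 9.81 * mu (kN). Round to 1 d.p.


TE_max = W * g * mu
TE_max = 80 * 9.81 * 0.19
TE_max = 784.8 * 0.19
TE_max = 149.1 kN

149.1


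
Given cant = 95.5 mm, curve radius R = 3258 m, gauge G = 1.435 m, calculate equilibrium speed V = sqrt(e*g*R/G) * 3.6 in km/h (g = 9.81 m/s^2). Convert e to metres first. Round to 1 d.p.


Convert cant: e = 95.5 mm = 0.0955 m
V_ms = sqrt(0.0955 * 9.81 * 3258 / 1.435)
V_ms = sqrt(2127.019923) = 46.1196 m/s
V = 46.1196 * 3.6 = 166.0 km/h

166.0


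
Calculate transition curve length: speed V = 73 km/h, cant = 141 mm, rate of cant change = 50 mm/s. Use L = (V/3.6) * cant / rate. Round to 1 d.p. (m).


Convert speed: V = 73 / 3.6 = 20.2778 m/s
L = 20.2778 * 141 / 50
L = 2859.1667 / 50
L = 57.2 m

57.2


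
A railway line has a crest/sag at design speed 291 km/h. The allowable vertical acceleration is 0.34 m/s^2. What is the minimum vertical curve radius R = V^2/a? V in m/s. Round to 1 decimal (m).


Convert speed: V = 291 / 3.6 = 80.8333 m/s
V^2 = 6534.0278 m^2/s^2
R_v = 6534.0278 / 0.34
R_v = 19217.7 m

19217.7


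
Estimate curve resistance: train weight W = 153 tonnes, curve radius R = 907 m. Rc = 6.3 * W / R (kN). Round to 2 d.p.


Rc = 6.3 * W / R
Rc = 6.3 * 153 / 907
Rc = 963.9 / 907
Rc = 1.06 kN

1.06


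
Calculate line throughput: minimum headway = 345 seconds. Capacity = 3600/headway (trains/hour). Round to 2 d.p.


Capacity = 3600 / headway
Capacity = 3600 / 345
Capacity = 10.43 trains/hour

10.43


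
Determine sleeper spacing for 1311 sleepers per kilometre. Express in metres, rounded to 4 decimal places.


Spacing = 1000 m / number of sleepers
Spacing = 1000 / 1311
Spacing = 0.7628 m

0.7628


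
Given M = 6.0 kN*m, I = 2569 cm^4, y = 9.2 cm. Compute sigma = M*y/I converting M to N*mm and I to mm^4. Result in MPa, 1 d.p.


Convert units:
M = 6.0 kN*m = 6000000 N*mm
y = 9.2 cm = 92 mm
I = 2569 cm^4 = 25690000 mm^4
sigma = 6000000 * 92 / 25690000
sigma = 21.5 MPa

21.5


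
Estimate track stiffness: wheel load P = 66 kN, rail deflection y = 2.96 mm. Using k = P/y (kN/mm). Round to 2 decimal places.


Track stiffness k = P / y
k = 66 / 2.96
k = 22.30 kN/mm

22.30


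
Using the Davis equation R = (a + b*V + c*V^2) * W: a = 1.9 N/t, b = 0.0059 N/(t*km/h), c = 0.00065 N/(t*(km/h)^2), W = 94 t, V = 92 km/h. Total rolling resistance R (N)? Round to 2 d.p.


b*V = 0.0059 * 92 = 0.5428
c*V^2 = 0.00065 * 8464 = 5.5016
R_per_t = 1.9 + 0.5428 + 5.5016 = 7.9444 N/t
R_total = 7.9444 * 94 = 746.77 N

746.77


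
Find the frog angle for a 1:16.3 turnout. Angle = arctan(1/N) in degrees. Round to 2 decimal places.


1/N = 1/16.3 = 0.06135
angle = arctan(0.06135) = 0.061273 rad
angle = 0.061273 * 180/pi = 3.51 degrees

3.51


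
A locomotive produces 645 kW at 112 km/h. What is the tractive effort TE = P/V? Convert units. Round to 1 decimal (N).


Convert: P = 645 kW = 645000 W
V = 112 / 3.6 = 31.1111 m/s
TE = 645000 / 31.1111
TE = 20732.1 N

20732.1


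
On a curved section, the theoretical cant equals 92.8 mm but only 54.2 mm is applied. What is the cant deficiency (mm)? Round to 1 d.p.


Cant deficiency = equilibrium cant - actual cant
CD = 92.8 - 54.2
CD = 38.6 mm

38.6


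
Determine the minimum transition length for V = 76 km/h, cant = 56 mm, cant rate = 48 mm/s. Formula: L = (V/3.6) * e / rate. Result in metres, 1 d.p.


Convert speed: V = 76 / 3.6 = 21.1111 m/s
L = 21.1111 * 56 / 48
L = 1182.2222 / 48
L = 24.6 m

24.6


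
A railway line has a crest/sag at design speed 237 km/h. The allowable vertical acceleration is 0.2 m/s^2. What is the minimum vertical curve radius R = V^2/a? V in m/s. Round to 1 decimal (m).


Convert speed: V = 237 / 3.6 = 65.8333 m/s
V^2 = 4334.0278 m^2/s^2
R_v = 4334.0278 / 0.2
R_v = 21670.1 m

21670.1


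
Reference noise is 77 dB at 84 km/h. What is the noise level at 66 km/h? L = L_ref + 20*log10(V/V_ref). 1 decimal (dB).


V/V_ref = 66 / 84 = 0.785714
log10(0.785714) = -0.104735
20 * -0.104735 = -2.0947
L = 77 + -2.0947 = 74.9 dB

74.9


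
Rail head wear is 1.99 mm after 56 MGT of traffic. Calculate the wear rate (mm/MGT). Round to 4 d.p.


Wear rate = total wear / cumulative tonnage
Rate = 1.99 / 56
Rate = 0.0355 mm/MGT

0.0355


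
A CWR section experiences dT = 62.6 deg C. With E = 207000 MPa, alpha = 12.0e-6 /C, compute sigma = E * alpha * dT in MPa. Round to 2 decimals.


sigma = E * alpha * dT
sigma = 207000 * 12.0e-6 * 62.6
sigma = 2.484 * 62.6
sigma = 155.50 MPa

155.50


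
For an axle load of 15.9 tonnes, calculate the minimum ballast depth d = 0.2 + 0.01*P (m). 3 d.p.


d = 0.2 + 0.01 * 15.9
d = 0.2 + 0.159
d = 0.359 m

0.359


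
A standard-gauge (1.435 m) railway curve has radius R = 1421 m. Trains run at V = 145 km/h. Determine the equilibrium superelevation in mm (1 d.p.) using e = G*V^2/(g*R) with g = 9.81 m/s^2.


Convert speed: V = 145 / 3.6 = 40.2778 m/s
Apply formula: e = 1.435 * 40.2778^2 / (9.81 * 1421)
e = 1.435 * 1622.2994 / 13940.01
e = 0.167001 m = 167.0 mm

167.0


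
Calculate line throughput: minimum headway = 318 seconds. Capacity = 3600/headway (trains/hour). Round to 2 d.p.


Capacity = 3600 / headway
Capacity = 3600 / 318
Capacity = 11.32 trains/hour

11.32


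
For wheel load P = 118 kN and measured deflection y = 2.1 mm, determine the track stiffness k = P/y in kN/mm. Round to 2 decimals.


Track stiffness k = P / y
k = 118 / 2.1
k = 56.19 kN/mm

56.19


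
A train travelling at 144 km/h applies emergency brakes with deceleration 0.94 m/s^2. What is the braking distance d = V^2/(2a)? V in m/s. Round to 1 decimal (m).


Convert speed: V = 144 / 3.6 = 40.0 m/s
V^2 = 1600.0
d = 1600.0 / (2 * 0.94)
d = 1600.0 / 1.88
d = 851.1 m

851.1


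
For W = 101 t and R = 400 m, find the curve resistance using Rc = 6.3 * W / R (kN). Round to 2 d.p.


Rc = 6.3 * W / R
Rc = 6.3 * 101 / 400
Rc = 636.3 / 400
Rc = 1.59 kN

1.59


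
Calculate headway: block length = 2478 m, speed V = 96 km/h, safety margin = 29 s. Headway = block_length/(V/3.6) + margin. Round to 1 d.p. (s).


V = 96 / 3.6 = 26.6667 m/s
Block traversal time = 2478 / 26.6667 = 92.925 s
Headway = 92.925 + 29
Headway = 121.9 s

121.9


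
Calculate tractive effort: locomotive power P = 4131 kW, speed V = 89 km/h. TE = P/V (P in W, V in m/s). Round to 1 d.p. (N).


Convert: P = 4131 kW = 4131000 W
V = 89 / 3.6 = 24.7222 m/s
TE = 4131000 / 24.7222
TE = 167096.6 N

167096.6


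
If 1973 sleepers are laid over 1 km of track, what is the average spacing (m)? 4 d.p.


Spacing = 1000 m / number of sleepers
Spacing = 1000 / 1973
Spacing = 0.5068 m

0.5068


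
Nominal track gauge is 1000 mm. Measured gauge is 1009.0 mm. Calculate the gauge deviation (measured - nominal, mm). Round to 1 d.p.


Deviation = measured - nominal
Deviation = 1009.0 - 1000
Deviation = 9.0 mm

9.0


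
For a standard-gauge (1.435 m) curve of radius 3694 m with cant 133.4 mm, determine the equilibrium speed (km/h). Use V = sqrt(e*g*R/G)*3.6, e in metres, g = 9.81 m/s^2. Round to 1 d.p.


Convert cant: e = 133.4 mm = 0.1334 m
V_ms = sqrt(0.1334 * 9.81 * 3694 / 1.435)
V_ms = sqrt(3368.758102) = 58.041 m/s
V = 58.041 * 3.6 = 208.9 km/h

208.9


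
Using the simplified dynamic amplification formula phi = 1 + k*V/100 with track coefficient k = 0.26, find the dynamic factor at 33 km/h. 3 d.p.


phi = 1 + k * V / 100
phi = 1 + 0.26 * 33 / 100
phi = 1 + 0.0858
phi = 1.086

1.086


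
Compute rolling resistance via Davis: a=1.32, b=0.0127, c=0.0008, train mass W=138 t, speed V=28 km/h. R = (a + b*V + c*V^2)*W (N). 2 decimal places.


b*V = 0.0127 * 28 = 0.3556
c*V^2 = 0.0008 * 784 = 0.6272
R_per_t = 1.32 + 0.3556 + 0.6272 = 2.3028 N/t
R_total = 2.3028 * 138 = 317.79 N

317.79


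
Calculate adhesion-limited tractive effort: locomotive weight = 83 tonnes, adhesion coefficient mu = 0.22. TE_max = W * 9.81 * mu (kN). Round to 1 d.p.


TE_max = W * g * mu
TE_max = 83 * 9.81 * 0.22
TE_max = 814.23 * 0.22
TE_max = 179.1 kN

179.1


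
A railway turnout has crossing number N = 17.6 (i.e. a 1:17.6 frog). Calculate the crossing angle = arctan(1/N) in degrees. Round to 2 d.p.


1/N = 1/17.6 = 0.056818
angle = arctan(0.056818) = 0.056757 rad
angle = 0.056757 * 180/pi = 3.25 degrees

3.25


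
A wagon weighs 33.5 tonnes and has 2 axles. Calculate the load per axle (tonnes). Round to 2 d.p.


Load per axle = total weight / number of axles
Load = 33.5 / 2
Load = 16.75 tonnes

16.75


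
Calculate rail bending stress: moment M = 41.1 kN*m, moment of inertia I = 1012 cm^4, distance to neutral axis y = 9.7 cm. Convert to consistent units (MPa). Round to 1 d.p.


Convert units:
M = 41.1 kN*m = 41100000 N*mm
y = 9.7 cm = 97 mm
I = 1012 cm^4 = 10120000 mm^4
sigma = 41100000 * 97 / 10120000
sigma = 393.9 MPa

393.9


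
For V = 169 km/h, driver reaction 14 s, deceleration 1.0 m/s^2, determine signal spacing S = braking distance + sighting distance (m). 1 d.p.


V = 169 / 3.6 = 46.9444 m/s
Braking distance = 46.9444^2 / (2*1.0) = 1101.8904 m
Sighting distance = 46.9444 * 14 = 657.2222 m
S = 1101.8904 + 657.2222 = 1759.1 m

1759.1


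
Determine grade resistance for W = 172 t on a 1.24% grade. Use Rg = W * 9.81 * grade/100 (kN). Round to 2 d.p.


Rg = W * 9.81 * grade / 100
Rg = 172 * 9.81 * 1.24 / 100
Rg = 1687.32 * 0.0124
Rg = 20.92 kN

20.92


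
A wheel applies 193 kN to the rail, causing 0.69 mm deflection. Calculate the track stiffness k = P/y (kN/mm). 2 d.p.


Track stiffness k = P / y
k = 193 / 0.69
k = 279.71 kN/mm

279.71


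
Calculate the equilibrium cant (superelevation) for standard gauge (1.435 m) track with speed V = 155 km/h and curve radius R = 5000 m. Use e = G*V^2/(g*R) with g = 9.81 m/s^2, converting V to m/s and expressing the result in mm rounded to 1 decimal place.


Convert speed: V = 155 / 3.6 = 43.0556 m/s
Apply formula: e = 1.435 * 43.0556^2 / (9.81 * 5000)
e = 1.435 * 1853.7809 / 49050.0
e = 0.054234 m = 54.2 mm

54.2


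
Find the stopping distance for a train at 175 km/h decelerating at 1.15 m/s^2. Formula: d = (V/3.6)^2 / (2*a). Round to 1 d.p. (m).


Convert speed: V = 175 / 3.6 = 48.6111 m/s
V^2 = 2363.0401
d = 2363.0401 / (2 * 1.15)
d = 2363.0401 / 2.3
d = 1027.4 m

1027.4


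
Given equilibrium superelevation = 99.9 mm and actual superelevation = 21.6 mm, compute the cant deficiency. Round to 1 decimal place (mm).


Cant deficiency = equilibrium cant - actual cant
CD = 99.9 - 21.6
CD = 78.3 mm

78.3


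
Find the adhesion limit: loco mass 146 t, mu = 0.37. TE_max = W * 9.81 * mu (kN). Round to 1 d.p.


TE_max = W * g * mu
TE_max = 146 * 9.81 * 0.37
TE_max = 1432.26 * 0.37
TE_max = 529.9 kN

529.9


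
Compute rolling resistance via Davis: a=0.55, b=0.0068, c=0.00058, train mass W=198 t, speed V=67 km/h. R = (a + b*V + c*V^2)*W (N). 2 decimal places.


b*V = 0.0068 * 67 = 0.4556
c*V^2 = 0.00058 * 4489 = 2.60362
R_per_t = 0.55 + 0.4556 + 2.60362 = 3.60922 N/t
R_total = 3.60922 * 198 = 714.63 N

714.63


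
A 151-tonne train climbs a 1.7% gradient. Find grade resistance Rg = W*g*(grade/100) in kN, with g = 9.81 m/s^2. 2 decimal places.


Rg = W * 9.81 * grade / 100
Rg = 151 * 9.81 * 1.7 / 100
Rg = 1481.31 * 0.017
Rg = 25.18 kN

25.18


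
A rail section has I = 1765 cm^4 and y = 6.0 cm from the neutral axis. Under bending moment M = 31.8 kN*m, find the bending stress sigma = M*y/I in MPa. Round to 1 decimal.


Convert units:
M = 31.8 kN*m = 31800000 N*mm
y = 6.0 cm = 60 mm
I = 1765 cm^4 = 17650000 mm^4
sigma = 31800000 * 60 / 17650000
sigma = 108.1 MPa

108.1


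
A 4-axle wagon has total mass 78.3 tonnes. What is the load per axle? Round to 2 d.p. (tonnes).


Load per axle = total weight / number of axles
Load = 78.3 / 4
Load = 19.58 tonnes

19.58


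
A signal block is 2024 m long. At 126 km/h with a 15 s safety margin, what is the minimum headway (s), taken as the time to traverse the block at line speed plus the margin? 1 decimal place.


V = 126 / 3.6 = 35.0 m/s
Block traversal time = 2024 / 35.0 = 57.8286 s
Headway = 57.8286 + 15
Headway = 72.8 s

72.8


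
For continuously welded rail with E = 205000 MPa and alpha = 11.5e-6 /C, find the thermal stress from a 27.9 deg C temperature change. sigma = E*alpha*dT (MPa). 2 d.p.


sigma = E * alpha * dT
sigma = 205000 * 11.5e-6 * 27.9
sigma = 2.3575 * 27.9
sigma = 65.77 MPa

65.77


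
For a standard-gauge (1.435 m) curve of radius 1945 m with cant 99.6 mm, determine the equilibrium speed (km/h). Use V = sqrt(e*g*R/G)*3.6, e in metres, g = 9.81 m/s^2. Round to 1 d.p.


Convert cant: e = 99.6 mm = 0.0996 m
V_ms = sqrt(0.0996 * 9.81 * 1945 / 1.435)
V_ms = sqrt(1324.329491) = 36.3913 m/s
V = 36.3913 * 3.6 = 131.0 km/h

131.0


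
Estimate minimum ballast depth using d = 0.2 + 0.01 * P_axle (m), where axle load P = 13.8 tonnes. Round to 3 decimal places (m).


d = 0.2 + 0.01 * 13.8
d = 0.2 + 0.138
d = 0.338 m

0.338


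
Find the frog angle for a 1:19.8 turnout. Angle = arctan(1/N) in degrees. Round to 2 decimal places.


1/N = 1/19.8 = 0.050505
angle = arctan(0.050505) = 0.050462 rad
angle = 0.050462 * 180/pi = 2.89 degrees

2.89


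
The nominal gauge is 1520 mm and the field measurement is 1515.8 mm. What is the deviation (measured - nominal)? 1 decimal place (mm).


Deviation = measured - nominal
Deviation = 1515.8 - 1520
Deviation = -4.2 mm

-4.2


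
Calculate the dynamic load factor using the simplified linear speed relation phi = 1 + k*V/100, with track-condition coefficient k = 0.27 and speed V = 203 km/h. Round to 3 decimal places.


phi = 1 + k * V / 100
phi = 1 + 0.27 * 203 / 100
phi = 1 + 0.5481
phi = 1.548

1.548


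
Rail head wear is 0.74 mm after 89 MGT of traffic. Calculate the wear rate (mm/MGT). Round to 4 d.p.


Wear rate = total wear / cumulative tonnage
Rate = 0.74 / 89
Rate = 0.0083 mm/MGT

0.0083


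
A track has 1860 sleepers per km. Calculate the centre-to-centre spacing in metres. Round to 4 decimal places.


Spacing = 1000 m / number of sleepers
Spacing = 1000 / 1860
Spacing = 0.5376 m

0.5376


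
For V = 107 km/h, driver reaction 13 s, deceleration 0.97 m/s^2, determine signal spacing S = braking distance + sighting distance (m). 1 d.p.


V = 107 / 3.6 = 29.7222 m/s
Braking distance = 29.7222^2 / (2*0.97) = 455.3662 m
Sighting distance = 29.7222 * 13 = 386.3889 m
S = 455.3662 + 386.3889 = 841.8 m

841.8


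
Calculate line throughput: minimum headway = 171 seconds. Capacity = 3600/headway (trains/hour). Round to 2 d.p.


Capacity = 3600 / headway
Capacity = 3600 / 171
Capacity = 21.05 trains/hour

21.05


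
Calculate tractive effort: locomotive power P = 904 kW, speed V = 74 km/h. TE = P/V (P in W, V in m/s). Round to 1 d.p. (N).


Convert: P = 904 kW = 904000 W
V = 74 / 3.6 = 20.5556 m/s
TE = 904000 / 20.5556
TE = 43978.4 N

43978.4


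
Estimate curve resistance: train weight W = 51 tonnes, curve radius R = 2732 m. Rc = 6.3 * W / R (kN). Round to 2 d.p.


Rc = 6.3 * W / R
Rc = 6.3 * 51 / 2732
Rc = 321.3 / 2732
Rc = 0.12 kN

0.12


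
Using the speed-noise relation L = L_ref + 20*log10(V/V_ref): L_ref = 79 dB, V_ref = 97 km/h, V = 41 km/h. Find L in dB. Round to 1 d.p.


V/V_ref = 41 / 97 = 0.42268
log10(0.42268) = -0.373988
20 * -0.373988 = -7.4798
L = 79 + -7.4798 = 71.5 dB

71.5


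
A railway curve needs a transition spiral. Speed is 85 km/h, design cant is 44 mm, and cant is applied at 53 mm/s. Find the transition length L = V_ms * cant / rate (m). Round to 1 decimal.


Convert speed: V = 85 / 3.6 = 23.6111 m/s
L = 23.6111 * 44 / 53
L = 1038.8889 / 53
L = 19.6 m

19.6


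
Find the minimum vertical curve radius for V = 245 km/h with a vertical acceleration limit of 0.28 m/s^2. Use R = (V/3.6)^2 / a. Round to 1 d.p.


Convert speed: V = 245 / 3.6 = 68.0556 m/s
V^2 = 4631.5586 m^2/s^2
R_v = 4631.5586 / 0.28
R_v = 16541.3 m

16541.3


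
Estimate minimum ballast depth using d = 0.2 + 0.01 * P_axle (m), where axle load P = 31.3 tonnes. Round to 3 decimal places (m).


d = 0.2 + 0.01 * 31.3
d = 0.2 + 0.313
d = 0.513 m

0.513


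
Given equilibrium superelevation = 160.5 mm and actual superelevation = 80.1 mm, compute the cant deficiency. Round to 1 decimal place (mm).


Cant deficiency = equilibrium cant - actual cant
CD = 160.5 - 80.1
CD = 80.4 mm

80.4


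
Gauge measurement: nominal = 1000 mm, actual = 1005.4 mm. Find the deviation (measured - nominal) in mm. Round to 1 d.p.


Deviation = measured - nominal
Deviation = 1005.4 - 1000
Deviation = 5.4 mm

5.4


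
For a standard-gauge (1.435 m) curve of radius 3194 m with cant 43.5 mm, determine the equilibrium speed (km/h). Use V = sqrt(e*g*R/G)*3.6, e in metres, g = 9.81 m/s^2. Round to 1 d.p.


Convert cant: e = 43.5 mm = 0.0435 m
V_ms = sqrt(0.0435 * 9.81 * 3194 / 1.435)
V_ms = sqrt(949.819923) = 30.8191 m/s
V = 30.8191 * 3.6 = 110.9 km/h

110.9


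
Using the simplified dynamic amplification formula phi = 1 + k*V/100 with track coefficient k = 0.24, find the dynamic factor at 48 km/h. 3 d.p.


phi = 1 + k * V / 100
phi = 1 + 0.24 * 48 / 100
phi = 1 + 0.1152
phi = 1.115

1.115


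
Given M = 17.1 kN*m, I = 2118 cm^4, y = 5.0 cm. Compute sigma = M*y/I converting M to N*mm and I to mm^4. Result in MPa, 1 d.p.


Convert units:
M = 17.1 kN*m = 17100000 N*mm
y = 5.0 cm = 50 mm
I = 2118 cm^4 = 21180000 mm^4
sigma = 17100000 * 50 / 21180000
sigma = 40.4 MPa

40.4


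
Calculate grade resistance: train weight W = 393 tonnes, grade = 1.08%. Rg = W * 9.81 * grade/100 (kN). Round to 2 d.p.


Rg = W * 9.81 * grade / 100
Rg = 393 * 9.81 * 1.08 / 100
Rg = 3855.33 * 0.0108
Rg = 41.64 kN

41.64


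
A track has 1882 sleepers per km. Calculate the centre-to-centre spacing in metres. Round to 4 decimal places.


Spacing = 1000 m / number of sleepers
Spacing = 1000 / 1882
Spacing = 0.5313 m

0.5313


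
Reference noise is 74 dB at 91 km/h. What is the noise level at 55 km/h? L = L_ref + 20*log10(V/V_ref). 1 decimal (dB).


V/V_ref = 55 / 91 = 0.604396
log10(0.604396) = -0.218679
20 * -0.218679 = -4.3736
L = 74 + -4.3736 = 69.6 dB

69.6


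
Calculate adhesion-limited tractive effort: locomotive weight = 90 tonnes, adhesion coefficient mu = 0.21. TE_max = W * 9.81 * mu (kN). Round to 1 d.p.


TE_max = W * g * mu
TE_max = 90 * 9.81 * 0.21
TE_max = 882.9 * 0.21
TE_max = 185.4 kN

185.4


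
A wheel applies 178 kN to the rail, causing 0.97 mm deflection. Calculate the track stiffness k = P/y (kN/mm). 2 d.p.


Track stiffness k = P / y
k = 178 / 0.97
k = 183.51 kN/mm

183.51


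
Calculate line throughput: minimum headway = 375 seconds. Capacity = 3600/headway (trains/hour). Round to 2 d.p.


Capacity = 3600 / headway
Capacity = 3600 / 375
Capacity = 9.60 trains/hour

9.60


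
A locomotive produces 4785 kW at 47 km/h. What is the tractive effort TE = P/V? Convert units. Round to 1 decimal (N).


Convert: P = 4785 kW = 4785000 W
V = 47 / 3.6 = 13.0556 m/s
TE = 4785000 / 13.0556
TE = 366510.6 N

366510.6


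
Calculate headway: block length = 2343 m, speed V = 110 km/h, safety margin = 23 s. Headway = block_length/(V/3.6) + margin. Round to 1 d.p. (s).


V = 110 / 3.6 = 30.5556 m/s
Block traversal time = 2343 / 30.5556 = 76.68 s
Headway = 76.68 + 23
Headway = 99.7 s

99.7


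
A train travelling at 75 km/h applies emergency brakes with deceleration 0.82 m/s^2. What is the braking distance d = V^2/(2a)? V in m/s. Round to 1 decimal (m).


Convert speed: V = 75 / 3.6 = 20.8333 m/s
V^2 = 434.0278
d = 434.0278 / (2 * 0.82)
d = 434.0278 / 1.64
d = 264.7 m

264.7


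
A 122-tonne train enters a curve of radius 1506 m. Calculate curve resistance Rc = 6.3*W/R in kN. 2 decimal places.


Rc = 6.3 * W / R
Rc = 6.3 * 122 / 1506
Rc = 768.6 / 1506
Rc = 0.51 kN

0.51


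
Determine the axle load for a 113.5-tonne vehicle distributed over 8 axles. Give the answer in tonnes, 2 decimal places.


Load per axle = total weight / number of axles
Load = 113.5 / 8
Load = 14.19 tonnes

14.19


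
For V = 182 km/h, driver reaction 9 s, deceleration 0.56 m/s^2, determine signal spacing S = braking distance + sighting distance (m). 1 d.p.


V = 182 / 3.6 = 50.5556 m/s
Braking distance = 50.5556^2 / (2*0.56) = 2282.0216 m
Sighting distance = 50.5556 * 9 = 455.0 m
S = 2282.0216 + 455.0 = 2737.0 m

2737.0


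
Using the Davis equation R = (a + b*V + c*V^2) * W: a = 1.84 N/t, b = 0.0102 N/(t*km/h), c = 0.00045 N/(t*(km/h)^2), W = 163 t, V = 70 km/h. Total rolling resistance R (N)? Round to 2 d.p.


b*V = 0.0102 * 70 = 0.714
c*V^2 = 0.00045 * 4900 = 2.205
R_per_t = 1.84 + 0.714 + 2.205 = 4.759 N/t
R_total = 4.759 * 163 = 775.72 N

775.72


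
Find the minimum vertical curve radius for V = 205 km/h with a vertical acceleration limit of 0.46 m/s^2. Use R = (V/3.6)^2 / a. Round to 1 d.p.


Convert speed: V = 205 / 3.6 = 56.9444 m/s
V^2 = 3242.6698 m^2/s^2
R_v = 3242.6698 / 0.46
R_v = 7049.3 m

7049.3


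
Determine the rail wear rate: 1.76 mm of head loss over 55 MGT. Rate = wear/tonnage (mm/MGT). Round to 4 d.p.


Wear rate = total wear / cumulative tonnage
Rate = 1.76 / 55
Rate = 0.0320 mm/MGT

0.0320


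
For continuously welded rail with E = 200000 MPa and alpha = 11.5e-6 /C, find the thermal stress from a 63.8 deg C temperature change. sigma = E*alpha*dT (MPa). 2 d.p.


sigma = E * alpha * dT
sigma = 200000 * 11.5e-6 * 63.8
sigma = 2.3 * 63.8
sigma = 146.74 MPa

146.74


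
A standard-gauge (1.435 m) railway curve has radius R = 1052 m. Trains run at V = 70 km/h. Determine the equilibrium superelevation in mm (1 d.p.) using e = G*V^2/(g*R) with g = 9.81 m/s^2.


Convert speed: V = 70 / 3.6 = 19.4444 m/s
Apply formula: e = 1.435 * 19.4444^2 / (9.81 * 1052)
e = 1.435 * 378.0864 / 10320.12
e = 0.052572 m = 52.6 mm

52.6


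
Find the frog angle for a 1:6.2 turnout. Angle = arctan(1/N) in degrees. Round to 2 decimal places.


1/N = 1/6.2 = 0.16129
angle = arctan(0.16129) = 0.159913 rad
angle = 0.159913 * 180/pi = 9.16 degrees

9.16


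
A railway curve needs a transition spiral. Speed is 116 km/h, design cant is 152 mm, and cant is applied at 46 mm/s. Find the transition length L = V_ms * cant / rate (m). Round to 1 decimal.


Convert speed: V = 116 / 3.6 = 32.2222 m/s
L = 32.2222 * 152 / 46
L = 4897.7778 / 46
L = 106.5 m

106.5


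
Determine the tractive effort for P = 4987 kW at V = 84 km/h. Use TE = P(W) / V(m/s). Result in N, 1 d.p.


Convert: P = 4987 kW = 4987000 W
V = 84 / 3.6 = 23.3333 m/s
TE = 4987000 / 23.3333
TE = 213728.6 N

213728.6


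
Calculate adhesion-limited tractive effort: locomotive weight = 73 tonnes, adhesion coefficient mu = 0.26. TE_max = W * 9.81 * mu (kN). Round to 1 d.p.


TE_max = W * g * mu
TE_max = 73 * 9.81 * 0.26
TE_max = 716.13 * 0.26
TE_max = 186.2 kN

186.2


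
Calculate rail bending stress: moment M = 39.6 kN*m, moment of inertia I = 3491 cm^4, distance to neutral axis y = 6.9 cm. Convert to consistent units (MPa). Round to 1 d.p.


Convert units:
M = 39.6 kN*m = 39600000 N*mm
y = 6.9 cm = 69 mm
I = 3491 cm^4 = 34910000 mm^4
sigma = 39600000 * 69 / 34910000
sigma = 78.3 MPa

78.3
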